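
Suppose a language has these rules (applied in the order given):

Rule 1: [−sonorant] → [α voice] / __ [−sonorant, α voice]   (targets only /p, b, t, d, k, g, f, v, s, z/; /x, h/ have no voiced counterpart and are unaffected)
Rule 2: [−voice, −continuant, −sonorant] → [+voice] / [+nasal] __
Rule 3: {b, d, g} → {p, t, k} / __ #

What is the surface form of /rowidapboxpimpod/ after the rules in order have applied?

Rule 1 (regressive voicing assimilation): /p/ precedes the voiced obstruent /b/, so it voices to [b] by assimilation. /rowidapboxpimpod/ → rowidabboxpimpod.
Rule 2 (post-nasal voicing): /p/ is a voiceless stop immediately after the nasal /m/, so it voices to [b]. /rowidabboxpimpod/ → rowidabboxpimbod.
Rule 3 (final devoicing): /d/ is a voiced stop in word-final position, so it devoices to [t]. /rowidabboxpimbod/ → rowidabboxpimbot.

rowidabboxpimbot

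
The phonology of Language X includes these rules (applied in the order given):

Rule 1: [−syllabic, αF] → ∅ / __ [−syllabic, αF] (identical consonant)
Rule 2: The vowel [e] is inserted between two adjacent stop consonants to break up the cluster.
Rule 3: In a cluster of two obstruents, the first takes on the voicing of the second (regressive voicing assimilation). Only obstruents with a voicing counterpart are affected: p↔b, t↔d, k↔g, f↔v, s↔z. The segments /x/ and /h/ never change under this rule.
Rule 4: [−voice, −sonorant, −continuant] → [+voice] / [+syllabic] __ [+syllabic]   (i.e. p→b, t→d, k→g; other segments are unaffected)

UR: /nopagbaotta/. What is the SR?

nobagebaoda

Rule 1 (degemination): /tt/ is a geminate; the first /t/ deletes. /nopagbaotta/ → nopagbaota.
Rule 2 (stop-cluster e-epenthesis): /g/ and /b/ form a stop–stop cluster, so [e] is inserted between them. /nopagbaota/ → nopagebaota.
Rule 3 (regressive voicing assimilation): no segment meets the environment; /nopagebaota/ is unchanged.
Rule 4 (intervocalic voicing): /p/ is a voiceless stop between vowels /o/ and /a/, so it voices to [b]. /t/ is a voiceless stop between vowels /o/ and /a/, so it voices to [d]. /nopagebaota/ → nobagebaoda.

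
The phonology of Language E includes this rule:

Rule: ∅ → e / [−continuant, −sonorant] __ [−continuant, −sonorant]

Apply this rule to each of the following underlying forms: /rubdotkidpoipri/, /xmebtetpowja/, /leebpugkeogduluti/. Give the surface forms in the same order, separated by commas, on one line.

rubedotekidepoipri, xmebetetepowja, leebepugekeogeduluti

/rubdotkidpoipri/: /b/ and /d/ form a stop–stop cluster, so [e] is inserted between them. /t/ and /k/ form a stop–stop cluster, so [e] is inserted between them. /d/ and /p/ form a stop–stop cluster, so [e] is inserted between them. → [rubedotekidepoipri].
/xmebtetpowja/: /b/ and /t/ form a stop–stop cluster, so [e] is inserted between them. /t/ and /p/ form a stop–stop cluster, so [e] is inserted between them. → [xmebetetepowja].
/leebpugkeogduluti/: /b/ and /p/ form a stop–stop cluster, so [e] is inserted between them. /g/ and /k/ form a stop–stop cluster, so [e] is inserted between them. /g/ and /d/ form a stop–stop cluster, so [e] is inserted between them. → [leebepugekeogeduluti].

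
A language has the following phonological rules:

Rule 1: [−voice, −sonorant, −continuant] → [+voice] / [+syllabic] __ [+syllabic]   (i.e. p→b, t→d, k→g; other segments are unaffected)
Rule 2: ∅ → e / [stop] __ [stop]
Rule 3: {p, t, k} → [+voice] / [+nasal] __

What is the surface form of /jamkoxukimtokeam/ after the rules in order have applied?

jamgoxugimdogeam

Rule 1 (intervocalic voicing): /k/ is a voiceless stop between vowels /u/ and /i/, so it voices to [g]. /k/ is a voiceless stop between vowels /o/ and /e/, so it voices to [g]. /jamkoxukimtokeam/ → jamkoxugimtogeam.
Rule 2 (stop-cluster e-epenthesis): no segment meets the environment; /jamkoxugimtogeam/ is unchanged.
Rule 3 (post-nasal voicing): /k/ is a voiceless stop immediately after the nasal /m/, so it voices to [g]. /t/ is a voiceless stop immediately after the nasal /m/, so it voices to [d]. /jamkoxugimtogeam/ → jamgoxugimdogeam.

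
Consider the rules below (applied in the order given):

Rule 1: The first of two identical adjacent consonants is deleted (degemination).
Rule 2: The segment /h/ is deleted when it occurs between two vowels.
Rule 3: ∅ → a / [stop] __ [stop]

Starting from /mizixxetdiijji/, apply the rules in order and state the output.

Rule 1 (degemination): /xx/ is a geminate; the first /x/ deletes. /jj/ is a geminate; the first /j/ deletes. /mizixxetdiijji/ → mizixetdiiji.
Rule 2 (intervocalic h-deletion): no segment meets the environment; /mizixetdiiji/ is unchanged.
Rule 3 (stop-cluster a-epenthesis): /t/ and /d/ form a stop–stop cluster, so [a] is inserted between them. /mizixetdiiji/ → mizixetadiiji.

mizixetadiiji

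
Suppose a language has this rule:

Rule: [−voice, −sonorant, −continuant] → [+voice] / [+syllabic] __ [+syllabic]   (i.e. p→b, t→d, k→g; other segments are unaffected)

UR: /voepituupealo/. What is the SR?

voebiduubealo

/p/ is a voiceless stop between vowels /e/ and /i/, so it voices to [b].
/t/ is a voiceless stop between vowels /i/ and /u/, so it voices to [d].
/p/ is a voiceless stop between vowels /u/ and /e/, so it voices to [b].
Surface form: [voebiduubealo].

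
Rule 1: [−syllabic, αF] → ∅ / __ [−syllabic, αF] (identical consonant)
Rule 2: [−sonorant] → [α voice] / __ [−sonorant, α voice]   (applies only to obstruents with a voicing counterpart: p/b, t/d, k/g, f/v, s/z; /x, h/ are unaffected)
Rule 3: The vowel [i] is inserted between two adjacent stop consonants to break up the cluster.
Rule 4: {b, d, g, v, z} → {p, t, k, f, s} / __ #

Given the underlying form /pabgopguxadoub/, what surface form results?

pabigobiguxadoup

Rule 1 (degemination): no segment meets the environment; /pabgopguxadoub/ is unchanged.
Rule 2 (regressive voicing assimilation): /p/ precedes the voiced obstruent /g/, so it voices to [b] by assimilation. /pabgopguxadoub/ → pabgobguxadoub.
Rule 3 (stop-cluster i-epenthesis): /b/ and /g/ form a stop–stop cluster, so [i] is inserted between them. /b/ and /g/ form a stop–stop cluster, so [i] is inserted between them. /pabgobguxadoub/ → pabigobiguxadoub.
Rule 4 (final devoicing): /b/ is a voiced obstruent in word-final position, so it devoices to [p]. /pabigobiguxadoub/ → pabigobiguxadoup.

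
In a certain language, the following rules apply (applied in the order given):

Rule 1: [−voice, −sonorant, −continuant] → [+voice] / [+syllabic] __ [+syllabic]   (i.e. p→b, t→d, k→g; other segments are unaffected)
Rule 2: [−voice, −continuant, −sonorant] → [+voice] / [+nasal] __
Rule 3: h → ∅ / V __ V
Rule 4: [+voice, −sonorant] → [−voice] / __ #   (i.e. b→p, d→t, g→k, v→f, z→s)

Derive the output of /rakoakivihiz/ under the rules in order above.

Rule 1 (intervocalic voicing): /k/ is a voiceless stop between vowels /a/ and /o/, so it voices to [g]. /k/ is a voiceless stop between vowels /a/ and /i/, so it voices to [g]. /rakoakivihiz/ → ragoagivihiz.
Rule 2 (post-nasal voicing): no segment meets the environment; /ragoagivihiz/ is unchanged.
Rule 3 (intervocalic h-deletion): /h/ occurs between vowels /i/ and /i/, so it deletes. /ragoagivihiz/ → ragoagiviiz.
Rule 4 (final devoicing): /z/ is a voiced obstruent in word-final position, so it devoices to [s]. /ragoagiviiz/ → ragoagiviis.

ragoagiviis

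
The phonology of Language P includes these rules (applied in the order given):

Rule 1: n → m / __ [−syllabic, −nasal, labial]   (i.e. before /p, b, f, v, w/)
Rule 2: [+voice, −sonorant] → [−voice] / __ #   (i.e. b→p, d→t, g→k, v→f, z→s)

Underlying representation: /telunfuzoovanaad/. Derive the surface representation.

telumfuzoovanaat

Rule 1 (nasal place assimilation): /n/ precedes the labial consonant /f/, so it assimilates in place to [m]. /telunfuzoovanaad/ → telumfuzoovanaad.
Rule 2 (final devoicing): /d/ is a voiced obstruent in word-final position, so it devoices to [t]. /telumfuzoovanaad/ → telumfuzoovanaat.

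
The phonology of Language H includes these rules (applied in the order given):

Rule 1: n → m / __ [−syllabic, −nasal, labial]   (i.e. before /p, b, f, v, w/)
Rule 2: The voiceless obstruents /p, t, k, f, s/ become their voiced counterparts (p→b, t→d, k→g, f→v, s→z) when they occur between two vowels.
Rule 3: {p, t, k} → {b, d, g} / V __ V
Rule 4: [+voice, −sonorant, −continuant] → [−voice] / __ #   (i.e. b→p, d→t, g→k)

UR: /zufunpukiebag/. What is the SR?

zuvumpugiebak

Rule 1 (nasal place assimilation): /n/ precedes the labial consonant /p/, so it assimilates in place to [m]. /zufunpukiebag/ → zufumpukiebag.
Rule 2 (intervocalic voicing): /f/ is a voiceless obstruent between vowels /u/ and /u/, so it voices to [v]. /k/ is a voiceless obstruent between vowels /u/ and /i/, so it voices to [g]. /zufumpukiebag/ → zuvumpugiebag.
Rule 3 (intervocalic voicing): no segment meets the environment; /zuvumpugiebag/ is unchanged.
Rule 4 (final devoicing): /g/ is a voiced stop in word-final position, so it devoices to [k]. /zuvumpugiebag/ → zuvumpugiebak.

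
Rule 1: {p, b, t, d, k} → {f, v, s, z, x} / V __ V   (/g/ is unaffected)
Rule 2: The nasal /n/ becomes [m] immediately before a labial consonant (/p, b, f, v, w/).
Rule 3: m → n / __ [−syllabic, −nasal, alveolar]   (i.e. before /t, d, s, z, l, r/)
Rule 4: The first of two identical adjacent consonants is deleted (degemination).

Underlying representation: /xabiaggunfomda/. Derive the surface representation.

Rule 1 (intervocalic spirantization): /b/ is a stop between vowels /a/ and /i/, so it spirantizes to the fricative [v]. /xabiaggunfomda/ → xaviaggunfomda.
Rule 2 (nasal place assimilation): /n/ precedes the labial consonant /f/, so it assimilates in place to [m]. /xaviaggunfomda/ → xaviaggumfomda.
Rule 3 (nasal place assimilation): /m/ precedes the alveolar consonant /d/, so it assimilates in place to [n]. /xaviaggumfomda/ → xaviaggumfonda.
Rule 4 (degemination): /gg/ is a geminate; the first /g/ deletes. /xaviaggumfonda/ → xaviagumfonda.

xaviagumfonda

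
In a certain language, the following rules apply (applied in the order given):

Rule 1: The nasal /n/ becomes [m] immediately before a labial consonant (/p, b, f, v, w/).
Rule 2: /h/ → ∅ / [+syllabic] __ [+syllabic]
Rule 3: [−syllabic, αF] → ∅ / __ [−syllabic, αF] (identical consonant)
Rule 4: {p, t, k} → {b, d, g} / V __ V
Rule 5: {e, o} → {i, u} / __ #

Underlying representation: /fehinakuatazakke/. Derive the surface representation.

feinaguadazagi

Rule 1 (nasal place assimilation): no segment meets the environment; /fehinakuatazakke/ is unchanged.
Rule 2 (intervocalic h-deletion): /h/ occurs between vowels /e/ and /i/, so it deletes. /fehinakuatazakke/ → feinakuatazakke.
Rule 3 (degemination): /kk/ is a geminate; the first /k/ deletes. /feinakuatazakke/ → feinakuatazake.
Rule 4 (intervocalic voicing): /k/ is a voiceless stop between vowels /a/ and /u/, so it voices to [g]. /t/ is a voiceless stop between vowels /a/ and /a/, so it voices to [d]. /k/ is a voiceless stop between vowels /a/ and /e/, so it voices to [g]. /feinakuatazake/ → feinaguadazage.
Rule 5 (final vowel raising): /e/ is a mid vowel in word-final position, so it raises to [i]. /feinaguadazage/ → feinaguadazagi.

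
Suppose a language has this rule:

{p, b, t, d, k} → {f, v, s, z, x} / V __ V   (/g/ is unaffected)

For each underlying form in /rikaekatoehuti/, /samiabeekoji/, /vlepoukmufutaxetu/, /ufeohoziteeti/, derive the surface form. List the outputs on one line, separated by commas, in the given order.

rixaexasoehusi, samiaveexoji, vlefoukmufusaxesu, ufeohoziseesi

/rikaekatoehuti/: /k/ is a stop between vowels /i/ and /a/, so it spirantizes to the fricative [x]. /k/ is a stop between vowels /e/ and /a/, so it spirantizes to the fricative [x]. /t/ is a stop between vowels /a/ and /o/, so it spirantizes to the fricative [s]. /t/ is a stop between vowels /u/ and /i/, so it spirantizes to the fricative [s]. → [rixaexasoehusi].
/samiabeekoji/: /b/ is a stop between vowels /a/ and /e/, so it spirantizes to the fricative [v]. /k/ is a stop between vowels /e/ and /o/, so it spirantizes to the fricative [x]. → [samiaveexoji].
/vlepoukmufutaxetu/: /p/ is a stop between vowels /e/ and /o/, so it spirantizes to the fricative [f]. /t/ is a stop between vowels /u/ and /a/, so it spirantizes to the fricative [s]. /t/ is a stop between vowels /e/ and /u/, so it spirantizes to the fricative [s]. → [vlefoukmufusaxesu].
/ufeohoziteeti/: /t/ is a stop between vowels /i/ and /e/, so it spirantizes to the fricative [s]. /t/ is a stop between vowels /e/ and /i/, so it spirantizes to the fricative [s]. → [ufeohoziseesi].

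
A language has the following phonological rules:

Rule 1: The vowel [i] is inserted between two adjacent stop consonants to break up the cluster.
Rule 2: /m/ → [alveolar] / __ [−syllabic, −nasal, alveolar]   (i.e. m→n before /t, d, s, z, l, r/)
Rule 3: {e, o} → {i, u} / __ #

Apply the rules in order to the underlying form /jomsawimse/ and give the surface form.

jonsawinsi

Rule 1 (stop-cluster i-epenthesis): no segment meets the environment; /jomsawimse/ is unchanged.
Rule 2 (nasal place assimilation): /m/ precedes the alveolar consonant /s/, so it assimilates in place to [n]. /m/ precedes the alveolar consonant /s/, so it assimilates in place to [n]. /jomsawimse/ → jonsawinse.
Rule 3 (final vowel raising): /e/ is a mid vowel in word-final position, so it raises to [i]. /jonsawinse/ → jonsawinsi.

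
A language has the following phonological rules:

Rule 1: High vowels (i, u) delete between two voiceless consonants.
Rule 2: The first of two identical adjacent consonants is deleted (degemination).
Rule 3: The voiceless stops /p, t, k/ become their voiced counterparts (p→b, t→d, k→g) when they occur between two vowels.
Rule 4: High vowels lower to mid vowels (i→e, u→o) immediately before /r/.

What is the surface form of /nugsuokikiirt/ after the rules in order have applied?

Rule 1 (high vowel syncope): /i/ is a high vowel flanked by voiceless consonants /k/ and /k/, so it deletes. /nugsuokikiirt/ → nugsuokkiirt.
Rule 2 (degemination): /kk/ is a geminate; the first /k/ deletes. /nugsuokkiirt/ → nugsuokiirt.
Rule 3 (intervocalic voicing): /k/ is a voiceless stop between vowels /o/ and /i/, so it voices to [g]. /nugsuokiirt/ → nugsuogiirt.
Rule 4 (pre-rhotic lowering): /i/ is a high vowel immediately before /r/, so it lowers to [e]. /nugsuogiirt/ → nugsuogiert.

nugsuogiert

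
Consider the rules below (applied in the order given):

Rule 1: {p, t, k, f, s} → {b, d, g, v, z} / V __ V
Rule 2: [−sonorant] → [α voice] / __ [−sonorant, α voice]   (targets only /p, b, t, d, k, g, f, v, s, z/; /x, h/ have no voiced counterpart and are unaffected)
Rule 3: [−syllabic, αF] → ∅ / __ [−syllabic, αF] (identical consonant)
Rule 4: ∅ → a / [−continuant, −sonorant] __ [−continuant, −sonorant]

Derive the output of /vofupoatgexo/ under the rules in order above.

vovuboadagexo

Rule 1 (intervocalic voicing): /f/ is a voiceless obstruent between vowels /o/ and /u/, so it voices to [v]. /p/ is a voiceless obstruent between vowels /u/ and /o/, so it voices to [b]. /vofupoatgexo/ → vovuboatgexo.
Rule 2 (regressive voicing assimilation): /t/ precedes the voiced obstruent /g/, so it voices to [d] by assimilation. /vovuboatgexo/ → vovuboadgexo.
Rule 3 (degemination): no segment meets the environment; /vovuboadgexo/ is unchanged.
Rule 4 (stop-cluster a-epenthesis): /d/ and /g/ form a stop–stop cluster, so [a] is inserted between them. /vovuboadgexo/ → vovuboadagexo.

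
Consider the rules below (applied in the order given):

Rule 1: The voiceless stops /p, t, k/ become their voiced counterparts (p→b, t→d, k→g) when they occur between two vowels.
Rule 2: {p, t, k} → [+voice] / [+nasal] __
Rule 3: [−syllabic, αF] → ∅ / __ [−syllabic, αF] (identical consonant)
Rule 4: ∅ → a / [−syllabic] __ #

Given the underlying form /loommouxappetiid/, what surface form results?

Rule 1 (intervocalic voicing): /t/ is a voiceless stop between vowels /e/ and /i/, so it voices to [d]. /loommouxappetiid/ → loommouxappediid.
Rule 2 (post-nasal voicing): no segment meets the environment; /loommouxappediid/ is unchanged.
Rule 3 (degemination): /mm/ is a geminate; the first /m/ deletes. /pp/ is a geminate; the first /p/ deletes. /loommouxappediid/ → loomouxapediid.
Rule 4 (final a-epenthesis): the form ends in the consonant /d/, so [a] is inserted word-finally. /loomouxapediid/ → loomouxapediida.

loomouxapediida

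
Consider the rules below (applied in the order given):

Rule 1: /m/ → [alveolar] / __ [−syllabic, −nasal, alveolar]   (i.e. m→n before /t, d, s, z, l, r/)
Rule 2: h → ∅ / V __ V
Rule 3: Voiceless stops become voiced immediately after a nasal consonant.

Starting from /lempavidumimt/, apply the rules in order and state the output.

lembavidumind

Rule 1 (nasal place assimilation): /m/ precedes the alveolar consonant /t/, so it assimilates in place to [n]. /lempavidumimt/ → lempavidumint.
Rule 2 (intervocalic h-deletion): no segment meets the environment; /lempavidumint/ is unchanged.
Rule 3 (post-nasal voicing): /p/ is a voiceless stop immediately after the nasal /m/, so it voices to [b]. /t/ is a voiceless stop immediately after the nasal /n/, so it voices to [d]. /lempavidumint/ → lembavidumind.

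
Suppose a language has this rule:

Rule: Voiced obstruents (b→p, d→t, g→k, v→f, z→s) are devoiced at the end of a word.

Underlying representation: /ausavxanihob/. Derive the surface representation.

/b/ is a voiced obstruent in word-final position, so it devoices to [p].
Surface form: [ausavxanihop].

ausavxanihop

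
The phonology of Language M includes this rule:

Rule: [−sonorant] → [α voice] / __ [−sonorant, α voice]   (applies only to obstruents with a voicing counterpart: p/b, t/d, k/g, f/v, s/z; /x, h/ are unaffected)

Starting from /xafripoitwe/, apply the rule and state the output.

No segment of /xafripoitwe/ meets the structural description of the rule, so the form surfaces unchanged.

xafripoitwe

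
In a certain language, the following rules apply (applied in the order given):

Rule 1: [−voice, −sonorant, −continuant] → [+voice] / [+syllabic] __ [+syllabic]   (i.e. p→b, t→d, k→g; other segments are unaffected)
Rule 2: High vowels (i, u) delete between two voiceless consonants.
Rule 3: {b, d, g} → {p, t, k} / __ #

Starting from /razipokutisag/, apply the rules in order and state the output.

razibogudisak

Rule 1 (intervocalic voicing): /p/ is a voiceless stop between vowels /i/ and /o/, so it voices to [b]. /k/ is a voiceless stop between vowels /o/ and /u/, so it voices to [g]. /t/ is a voiceless stop between vowels /u/ and /i/, so it voices to [d]. /razipokutisag/ → razibogudisag.
Rule 2 (high vowel syncope): no segment meets the environment; /razibogudisag/ is unchanged.
Rule 3 (final devoicing): /g/ is a voiced stop in word-final position, so it devoices to [k]. /razibogudisag/ → razibogudisak.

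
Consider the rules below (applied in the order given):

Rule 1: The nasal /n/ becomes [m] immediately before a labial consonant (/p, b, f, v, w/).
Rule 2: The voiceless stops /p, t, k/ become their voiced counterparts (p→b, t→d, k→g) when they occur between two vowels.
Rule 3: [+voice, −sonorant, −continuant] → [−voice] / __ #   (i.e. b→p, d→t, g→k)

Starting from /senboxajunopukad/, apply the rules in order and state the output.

semboxajunobugat

Rule 1 (nasal place assimilation): /n/ precedes the labial consonant /b/, so it assimilates in place to [m]. /senboxajunopukad/ → semboxajunopukad.
Rule 2 (intervocalic voicing): /p/ is a voiceless stop between vowels /o/ and /u/, so it voices to [b]. /k/ is a voiceless stop between vowels /u/ and /a/, so it voices to [g]. /semboxajunopukad/ → semboxajunobugad.
Rule 3 (final devoicing): /d/ is a voiced stop in word-final position, so it devoices to [t]. /semboxajunobugad/ → semboxajunobugat.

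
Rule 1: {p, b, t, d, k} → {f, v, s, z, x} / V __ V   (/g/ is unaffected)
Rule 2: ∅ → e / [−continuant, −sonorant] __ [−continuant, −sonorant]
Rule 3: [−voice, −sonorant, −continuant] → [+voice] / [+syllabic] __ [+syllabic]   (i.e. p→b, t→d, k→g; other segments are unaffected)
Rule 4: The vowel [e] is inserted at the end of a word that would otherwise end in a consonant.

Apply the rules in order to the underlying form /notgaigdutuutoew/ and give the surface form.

Rule 1 (intervocalic spirantization): /t/ is a stop between vowels /u/ and /u/, so it spirantizes to the fricative [s]. /t/ is a stop between vowels /u/ and /o/, so it spirantizes to the fricative [s]. /notgaigdutuutoew/ → notgaigdusuusoew.
Rule 2 (stop-cluster e-epenthesis): /t/ and /g/ form a stop–stop cluster, so [e] is inserted between them. /g/ and /d/ form a stop–stop cluster, so [e] is inserted between them. /notgaigdusuusoew/ → notegaigedusuusoew.
Rule 3 (intervocalic voicing): /t/ is a voiceless stop between vowels /o/ and /e/, so it voices to [d]. /notegaigedusuusoew/ → nodegaigedusuusoew.
Rule 4 (final e-epenthesis): the form ends in the consonant /w/, so [e] is inserted word-finally. /nodegaigedusuusoew/ → nodegaigedusuusoewe.

nodegaigedusuusoewe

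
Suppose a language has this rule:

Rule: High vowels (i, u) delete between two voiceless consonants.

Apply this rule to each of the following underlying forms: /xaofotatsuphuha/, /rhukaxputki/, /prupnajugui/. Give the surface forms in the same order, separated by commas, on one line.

/xaofotatsuphuha/: /u/ is a high vowel flanked by voiceless consonants /s/ and /p/, so it deletes. /u/ is a high vowel flanked by voiceless consonants /h/ and /h/, so it deletes. → [xaofotatsphha].
/rhukaxputki/: /u/ is a high vowel flanked by voiceless consonants /h/ and /k/, so it deletes. /u/ is a high vowel flanked by voiceless consonants /p/ and /t/, so it deletes. → [rhkaxptki].
/prupnajugui/: the rule's environment is not met; surfaces unchanged as [prupnajugui].

xaofotatsphha, rhkaxptki, prupnajugui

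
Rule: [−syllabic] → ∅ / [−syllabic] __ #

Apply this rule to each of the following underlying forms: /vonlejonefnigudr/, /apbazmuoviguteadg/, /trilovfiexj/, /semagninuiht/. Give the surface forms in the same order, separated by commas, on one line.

vonlejonefnigud, apbazmuovigutead, trilovfiex, semagninuih

/vonlejonefnigudr/: /r/ is the second consonant of a word-final cluster /dr/, so it deletes. → [vonlejonefnigud].
/apbazmuoviguteadg/: /g/ is the second consonant of a word-final cluster /dg/, so it deletes. → [apbazmuovigutead].
/trilovfiexj/: /j/ is the second consonant of a word-final cluster /xj/, so it deletes. → [trilovfiex].
/semagninuiht/: /t/ is the second consonant of a word-final cluster /ht/, so it deletes. → [semagninuih].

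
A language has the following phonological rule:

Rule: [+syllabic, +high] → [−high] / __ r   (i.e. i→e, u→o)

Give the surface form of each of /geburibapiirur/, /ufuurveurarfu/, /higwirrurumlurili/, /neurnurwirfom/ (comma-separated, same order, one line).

geboribapieror, ufuorveorarfu, higwerrorumlorili, neornorwerfom

/geburibapiirur/: /u/ is a high vowel immediately before /r/, so it lowers to [o]. /i/ is a high vowel immediately before /r/, so it lowers to [e]. /u/ is a high vowel immediately before /r/, so it lowers to [o]. → [geboribapieror].
/ufuurveurarfu/: /u/ is a high vowel immediately before /r/, so it lowers to [o]. /u/ is a high vowel immediately before /r/, so it lowers to [o]. → [ufuorveorarfu].
/higwirrurumlurili/: /i/ is a high vowel immediately before /r/, so it lowers to [e]. /u/ is a high vowel immediately before /r/, so it lowers to [o]. /u/ is a high vowel immediately before /r/, so it lowers to [o]. → [higwerrorumlorili].
/neurnurwirfom/: /u/ is a high vowel immediately before /r/, so it lowers to [o]. /u/ is a high vowel immediately before /r/, so it lowers to [o]. /i/ is a high vowel immediately before /r/, so it lowers to [e]. → [neornorwerfom].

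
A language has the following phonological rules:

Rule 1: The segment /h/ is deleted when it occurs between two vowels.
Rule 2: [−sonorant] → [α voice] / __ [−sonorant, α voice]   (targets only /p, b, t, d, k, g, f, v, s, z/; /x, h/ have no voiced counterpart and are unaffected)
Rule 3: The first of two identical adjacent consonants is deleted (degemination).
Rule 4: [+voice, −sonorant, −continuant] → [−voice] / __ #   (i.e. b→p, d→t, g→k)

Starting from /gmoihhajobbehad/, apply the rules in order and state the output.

gmoihajobeat

Rule 1 (intervocalic h-deletion): /h/ occurs between vowels /e/ and /a/, so it deletes. /gmoihhajobbehad/ → gmoihhajobbead.
Rule 2 (regressive voicing assimilation): no segment meets the environment; /gmoihhajobbead/ is unchanged.
Rule 3 (degemination): /hh/ is a geminate; the first /h/ deletes. /bb/ is a geminate; the first /b/ deletes. /gmoihhajobbead/ → gmoihajobead.
Rule 4 (final devoicing): /d/ is a voiced stop in word-final position, so it devoices to [t]. /gmoihajobead/ → gmoihajobeat.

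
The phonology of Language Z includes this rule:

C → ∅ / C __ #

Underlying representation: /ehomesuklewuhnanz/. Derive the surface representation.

ehomesuklewuhnan

/z/ is the second consonant of a word-final cluster /nz/, so it deletes.
Surface form: [ehomesuklewuhnan].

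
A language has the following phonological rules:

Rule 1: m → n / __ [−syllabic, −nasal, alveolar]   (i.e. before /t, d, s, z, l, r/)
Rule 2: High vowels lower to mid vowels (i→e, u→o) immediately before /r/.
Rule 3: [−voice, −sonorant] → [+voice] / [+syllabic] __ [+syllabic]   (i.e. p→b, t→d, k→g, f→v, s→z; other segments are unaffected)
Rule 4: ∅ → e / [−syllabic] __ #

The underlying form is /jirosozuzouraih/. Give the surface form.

Rule 1 (nasal place assimilation): no segment meets the environment; /jirosozuzouraih/ is unchanged.
Rule 2 (pre-rhotic lowering): /i/ is a high vowel immediately before /r/, so it lowers to [e]. /u/ is a high vowel immediately before /r/, so it lowers to [o]. /jirosozuzouraih/ → jerosozuzooraih.
Rule 3 (intervocalic voicing): /s/ is a voiceless obstruent between vowels /o/ and /o/, so it voices to [z]. /jerosozuzooraih/ → jerozozuzooraih.
Rule 4 (final e-epenthesis): the form ends in the consonant /h/, so [e] is inserted word-finally. /jerozozuzooraih/ → jerozozuzooraihe.

jerozozuzooraihe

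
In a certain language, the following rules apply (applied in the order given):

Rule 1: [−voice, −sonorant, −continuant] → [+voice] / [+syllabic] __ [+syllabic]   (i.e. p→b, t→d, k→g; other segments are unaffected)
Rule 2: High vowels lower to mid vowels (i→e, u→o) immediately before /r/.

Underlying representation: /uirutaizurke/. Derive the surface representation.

uerudaizorke

Rule 1 (intervocalic voicing): /t/ is a voiceless stop between vowels /u/ and /a/, so it voices to [d]. /uirutaizurke/ → uirudaizurke.
Rule 2 (pre-rhotic lowering): /i/ is a high vowel immediately before /r/, so it lowers to [e]. /u/ is a high vowel immediately before /r/, so it lowers to [o]. /uirudaizurke/ → uerudaizorke.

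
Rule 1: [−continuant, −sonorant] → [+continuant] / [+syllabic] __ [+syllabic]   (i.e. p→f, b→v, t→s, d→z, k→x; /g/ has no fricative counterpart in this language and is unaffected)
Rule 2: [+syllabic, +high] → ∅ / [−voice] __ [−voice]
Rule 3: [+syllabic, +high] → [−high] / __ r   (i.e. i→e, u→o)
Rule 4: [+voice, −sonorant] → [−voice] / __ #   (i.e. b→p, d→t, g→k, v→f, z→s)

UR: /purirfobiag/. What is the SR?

Rule 1 (intervocalic spirantization): /b/ is a stop between vowels /o/ and /i/, so it spirantizes to the fricative [v]. /purirfobiag/ → purirfoviag.
Rule 2 (high vowel syncope): no segment meets the environment; /purirfoviag/ is unchanged.
Rule 3 (pre-rhotic lowering): /u/ is a high vowel immediately before /r/, so it lowers to [o]. /i/ is a high vowel immediately before /r/, so it lowers to [e]. /purirfoviag/ → porerfoviag.
Rule 4 (final devoicing): /g/ is a voiced obstruent in word-final position, so it devoices to [k]. /porerfoviag/ → porerfoviak.

porerfoviak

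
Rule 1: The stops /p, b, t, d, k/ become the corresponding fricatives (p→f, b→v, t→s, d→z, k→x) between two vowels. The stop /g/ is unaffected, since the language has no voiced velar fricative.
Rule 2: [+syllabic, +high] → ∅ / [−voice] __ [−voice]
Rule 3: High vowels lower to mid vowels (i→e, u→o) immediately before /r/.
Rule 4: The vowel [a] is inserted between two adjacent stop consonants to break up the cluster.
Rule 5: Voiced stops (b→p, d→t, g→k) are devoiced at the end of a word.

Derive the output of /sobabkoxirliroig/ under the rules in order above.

Rule 1 (intervocalic spirantization): /b/ is a stop between vowels /o/ and /a/, so it spirantizes to the fricative [v]. /sobabkoxirliroig/ → sovabkoxirliroig.
Rule 2 (high vowel syncope): no segment meets the environment; /sovabkoxirliroig/ is unchanged.
Rule 3 (pre-rhotic lowering): /i/ is a high vowel immediately before /r/, so it lowers to [e]. /i/ is a high vowel immediately before /r/, so it lowers to [e]. /sovabkoxirliroig/ → sovabkoxerleroig.
Rule 4 (stop-cluster a-epenthesis): /b/ and /k/ form a stop–stop cluster, so [a] is inserted between them. /sovabkoxerleroig/ → sovabakoxerleroig.
Rule 5 (final devoicing): /g/ is a voiced stop in word-final position, so it devoices to [k]. /sovabakoxerleroig/ → sovabakoxerleroik.

sovabakoxerleroik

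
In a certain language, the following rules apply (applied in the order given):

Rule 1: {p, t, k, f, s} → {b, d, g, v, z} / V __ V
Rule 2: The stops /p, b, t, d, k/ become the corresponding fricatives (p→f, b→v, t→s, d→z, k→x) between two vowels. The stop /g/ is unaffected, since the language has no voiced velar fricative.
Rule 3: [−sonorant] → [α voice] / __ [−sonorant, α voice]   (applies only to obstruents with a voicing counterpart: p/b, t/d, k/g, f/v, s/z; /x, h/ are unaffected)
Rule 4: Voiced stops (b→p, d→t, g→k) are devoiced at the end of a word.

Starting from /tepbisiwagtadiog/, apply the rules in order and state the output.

tebbiziwaktaziok

Rule 1 (intervocalic voicing): /s/ is a voiceless obstruent between vowels /i/ and /i/, so it voices to [z]. /tepbisiwagtadiog/ → tepbiziwagtadiog.
Rule 2 (intervocalic spirantization): /d/ is a stop between vowels /a/ and /i/, so it spirantizes to the fricative [z]. /tepbiziwagtadiog/ → tepbiziwagtaziog.
Rule 3 (regressive voicing assimilation): /p/ precedes the voiced obstruent /b/, so it voices to [b] by assimilation. /g/ precedes the voiceless obstruent /t/, so it devoices to [k] by assimilation. /tepbiziwagtaziog/ → tebbiziwaktaziog.
Rule 4 (final devoicing): /g/ is a voiced stop in word-final position, so it devoices to [k]. /tebbiziwaktaziog/ → tebbiziwaktaziok.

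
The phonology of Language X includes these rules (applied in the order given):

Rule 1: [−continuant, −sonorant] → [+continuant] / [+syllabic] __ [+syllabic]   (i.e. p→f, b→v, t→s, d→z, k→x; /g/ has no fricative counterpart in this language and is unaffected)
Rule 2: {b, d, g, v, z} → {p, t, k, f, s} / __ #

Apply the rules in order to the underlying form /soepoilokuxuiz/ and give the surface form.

Rule 1 (intervocalic spirantization): /p/ is a stop between vowels /e/ and /o/, so it spirantizes to the fricative [f]. /k/ is a stop between vowels /o/ and /u/, so it spirantizes to the fricative [x]. /soepoilokuxuiz/ → soefoiloxuxuiz.
Rule 2 (final devoicing): /z/ is a voiced obstruent in word-final position, so it devoices to [s]. /soefoiloxuxuiz/ → soefoiloxuxuis.

soefoiloxuxuis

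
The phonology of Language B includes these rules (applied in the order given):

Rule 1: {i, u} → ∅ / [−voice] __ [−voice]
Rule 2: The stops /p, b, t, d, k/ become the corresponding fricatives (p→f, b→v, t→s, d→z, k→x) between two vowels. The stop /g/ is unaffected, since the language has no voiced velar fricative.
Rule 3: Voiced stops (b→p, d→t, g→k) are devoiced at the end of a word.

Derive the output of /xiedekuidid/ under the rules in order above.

xiezexuizit

Rule 1 (high vowel syncope): no segment meets the environment; /xiedekuidid/ is unchanged.
Rule 2 (intervocalic spirantization): /d/ is a stop between vowels /e/ and /e/, so it spirantizes to the fricative [z]. /k/ is a stop between vowels /e/ and /u/, so it spirantizes to the fricative [x]. /d/ is a stop between vowels /i/ and /i/, so it spirantizes to the fricative [z]. /xiedekuidid/ → xiezexuizid.
Rule 3 (final devoicing): /d/ is a voiced stop in word-final position, so it devoices to [t]. /xiezexuizid/ → xiezexuizit.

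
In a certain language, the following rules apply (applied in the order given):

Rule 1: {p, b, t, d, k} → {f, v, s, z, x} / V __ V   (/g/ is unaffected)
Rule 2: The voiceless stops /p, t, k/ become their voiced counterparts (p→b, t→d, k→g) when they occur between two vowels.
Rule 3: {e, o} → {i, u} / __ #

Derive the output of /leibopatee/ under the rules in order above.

leivofasei

Rule 1 (intervocalic spirantization): /b/ is a stop between vowels /i/ and /o/, so it spirantizes to the fricative [v]. /p/ is a stop between vowels /o/ and /a/, so it spirantizes to the fricative [f]. /t/ is a stop between vowels /a/ and /e/, so it spirantizes to the fricative [s]. /leibopatee/ → leivofasee.
Rule 2 (intervocalic voicing): no segment meets the environment; /leivofasee/ is unchanged.
Rule 3 (final vowel raising): /e/ is a mid vowel in word-final position, so it raises to [i]. /leivofasee/ → leivofasei.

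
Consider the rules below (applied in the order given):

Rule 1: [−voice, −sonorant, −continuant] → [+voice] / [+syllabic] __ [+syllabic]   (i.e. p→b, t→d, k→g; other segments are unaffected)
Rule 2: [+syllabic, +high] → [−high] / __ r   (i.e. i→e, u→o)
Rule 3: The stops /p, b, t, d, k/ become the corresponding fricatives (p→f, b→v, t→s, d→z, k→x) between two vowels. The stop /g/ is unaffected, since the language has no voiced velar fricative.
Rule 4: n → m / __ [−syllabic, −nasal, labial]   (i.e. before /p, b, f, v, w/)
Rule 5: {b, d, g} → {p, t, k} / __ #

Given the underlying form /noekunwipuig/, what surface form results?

noegumwivuik

Rule 1 (intervocalic voicing): /k/ is a voiceless stop between vowels /e/ and /u/, so it voices to [g]. /p/ is a voiceless stop between vowels /i/ and /u/, so it voices to [b]. /noekunwipuig/ → noegunwibuig.
Rule 2 (pre-rhotic lowering): no segment meets the environment; /noegunwibuig/ is unchanged.
Rule 3 (intervocalic spirantization): /b/ is a stop between vowels /i/ and /u/, so it spirantizes to the fricative [v]. /noegunwibuig/ → noegunwivuig.
Rule 4 (nasal place assimilation): /n/ precedes the labial consonant /w/, so it assimilates in place to [m]. /noegunwivuig/ → noegumwivuig.
Rule 5 (final devoicing): /g/ is a voiced stop in word-final position, so it devoices to [k]. /noegumwivuig/ → noegumwivuik.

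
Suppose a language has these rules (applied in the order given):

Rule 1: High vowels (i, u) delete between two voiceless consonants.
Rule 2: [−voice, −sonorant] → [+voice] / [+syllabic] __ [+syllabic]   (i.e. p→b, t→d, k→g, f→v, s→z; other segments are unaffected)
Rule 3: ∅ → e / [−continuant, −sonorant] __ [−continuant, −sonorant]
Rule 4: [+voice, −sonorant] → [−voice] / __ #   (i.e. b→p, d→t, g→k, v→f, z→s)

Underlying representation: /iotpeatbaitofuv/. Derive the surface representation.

Rule 1 (high vowel syncope): no segment meets the environment; /iotpeatbaitofuv/ is unchanged.
Rule 2 (intervocalic voicing): /t/ is a voiceless obstruent between vowels /i/ and /o/, so it voices to [d]. /f/ is a voiceless obstruent between vowels /o/ and /u/, so it voices to [v]. /iotpeatbaitofuv/ → iotpeatbaidovuv.
Rule 3 (stop-cluster e-epenthesis): /t/ and /p/ form a stop–stop cluster, so [e] is inserted between them. /t/ and /b/ form a stop–stop cluster, so [e] is inserted between them. /iotpeatbaidovuv/ → iotepeatebaidovuv.
Rule 4 (final devoicing): /v/ is a voiced obstruent in word-final position, so it devoices to [f]. /iotepeatebaidovuv/ → iotepeatebaidovuf.

iotepeatebaidovuf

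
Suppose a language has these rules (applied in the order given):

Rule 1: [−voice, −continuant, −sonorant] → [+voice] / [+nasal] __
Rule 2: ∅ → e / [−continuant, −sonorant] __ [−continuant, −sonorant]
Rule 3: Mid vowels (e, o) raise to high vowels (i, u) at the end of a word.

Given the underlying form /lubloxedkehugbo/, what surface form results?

lubloxedekehugebu

Rule 1 (post-nasal voicing): no segment meets the environment; /lubloxedkehugbo/ is unchanged.
Rule 2 (stop-cluster e-epenthesis): /d/ and /k/ form a stop–stop cluster, so [e] is inserted between them. /g/ and /b/ form a stop–stop cluster, so [e] is inserted between them. /lubloxedkehugbo/ → lubloxedekehugebo.
Rule 3 (final vowel raising): /o/ is a mid vowel in word-final position, so it raises to [u]. /lubloxedekehugebo/ → lubloxedekehugebu.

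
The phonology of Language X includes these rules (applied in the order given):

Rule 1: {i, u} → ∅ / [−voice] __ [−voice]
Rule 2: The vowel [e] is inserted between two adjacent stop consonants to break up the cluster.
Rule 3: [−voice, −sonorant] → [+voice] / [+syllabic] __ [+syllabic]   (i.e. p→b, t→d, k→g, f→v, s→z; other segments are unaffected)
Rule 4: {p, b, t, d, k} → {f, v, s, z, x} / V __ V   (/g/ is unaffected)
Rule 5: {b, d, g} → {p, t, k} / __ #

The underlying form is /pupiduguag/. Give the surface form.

pevizuguak

Rule 1 (high vowel syncope): /u/ is a high vowel flanked by voiceless consonants /p/ and /p/, so it deletes. /pupiduguag/ → ppiduguag.
Rule 2 (stop-cluster e-epenthesis): /p/ and /p/ form a stop–stop cluster, so [e] is inserted between them. /ppiduguag/ → pepiduguag.
Rule 3 (intervocalic voicing): /p/ is a voiceless obstruent between vowels /e/ and /i/, so it voices to [b]. /pepiduguag/ → pebiduguag.
Rule 4 (intervocalic spirantization): /b/ is a stop between vowels /e/ and /i/, so it spirantizes to the fricative [v]. /d/ is a stop between vowels /i/ and /u/, so it spirantizes to the fricative [z]. /pebiduguag/ → pevizuguag.
Rule 5 (final devoicing): /g/ is a voiced stop in word-final position, so it devoices to [k]. /pevizuguag/ → pevizuguak.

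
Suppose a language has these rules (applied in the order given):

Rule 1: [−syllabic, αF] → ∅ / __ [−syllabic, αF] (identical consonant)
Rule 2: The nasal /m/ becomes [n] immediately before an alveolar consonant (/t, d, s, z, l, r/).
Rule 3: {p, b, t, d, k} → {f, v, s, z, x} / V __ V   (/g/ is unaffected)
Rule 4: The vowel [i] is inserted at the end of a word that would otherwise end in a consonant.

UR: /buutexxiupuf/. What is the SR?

Rule 1 (degemination): /xx/ is a geminate; the first /x/ deletes. /buutexxiupuf/ → buutexiupuf.
Rule 2 (nasal place assimilation): no segment meets the environment; /buutexiupuf/ is unchanged.
Rule 3 (intervocalic spirantization): /t/ is a stop between vowels /u/ and /e/, so it spirantizes to the fricative [s]. /p/ is a stop between vowels /u/ and /u/, so it spirantizes to the fricative [f]. /buutexiupuf/ → buusexiufuf.
Rule 4 (final i-epenthesis): the form ends in the consonant /f/, so [i] is inserted word-finally. /buusexiufuf/ → buusexiufufi.

buusexiufufi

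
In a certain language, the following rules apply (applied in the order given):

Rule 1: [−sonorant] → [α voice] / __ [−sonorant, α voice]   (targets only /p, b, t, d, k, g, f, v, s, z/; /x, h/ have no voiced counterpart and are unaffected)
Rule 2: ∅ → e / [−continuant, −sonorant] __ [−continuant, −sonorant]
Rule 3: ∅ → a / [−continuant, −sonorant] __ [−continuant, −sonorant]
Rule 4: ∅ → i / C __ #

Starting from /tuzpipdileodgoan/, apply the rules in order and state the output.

Rule 1 (regressive voicing assimilation): /z/ precedes the voiceless obstruent /p/, so it devoices to [s] by assimilation. /p/ precedes the voiced obstruent /d/, so it voices to [b] by assimilation. /tuzpipdileodgoan/ → tuspibdileodgoan.
Rule 2 (stop-cluster e-epenthesis): /b/ and /d/ form a stop–stop cluster, so [e] is inserted between them. /d/ and /g/ form a stop–stop cluster, so [e] is inserted between them. /tuspibdileodgoan/ → tuspibedileodegoan.
Rule 3 (stop-cluster a-epenthesis): no segment meets the environment; /tuspibedileodegoan/ is unchanged.
Rule 4 (final i-epenthesis): the form ends in the consonant /n/, so [i] is inserted word-finally. /tuspibedileodegoan/ → tuspibedileodegoani.

tuspibedileodegoani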